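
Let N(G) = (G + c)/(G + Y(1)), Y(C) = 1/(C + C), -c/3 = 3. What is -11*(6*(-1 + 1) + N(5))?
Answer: 8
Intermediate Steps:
c = -9 (c = -3*3 = -9)
Y(C) = 1/(2*C)
N(G) = (-9 + G)/(½ + G) (N(G) = (G - 9)/(G + (½)/1) = (-9 + G)/(G + (½)*1) = (-9 + G)/(G + ½) = (-9 + G)/(½ + G))
-11*(6*(-1 + 1) + N(5)) = -11*(6*(-1 + 1) + 2*(-9 + 5)/(1 + 2*5)) = -11*(6*0 + 2*(-4)/(1 + 10)) = -11*(0 + 2*(-4)/11) = -11*(0 + 2*(1/11)*(-4)) = -11*(0 - 8/11) = -11*(-8/11) = 8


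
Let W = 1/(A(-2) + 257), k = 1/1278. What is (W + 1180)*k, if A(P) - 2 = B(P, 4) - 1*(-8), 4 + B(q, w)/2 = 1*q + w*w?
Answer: 37629/40754 ≈ 0.92332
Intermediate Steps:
k = 1/1278 ≈ 0.00078247
B(q, w) = -8 + 2*q + 2*w² (B(q, w) = -8 + 2*(1*q + w*w) = -8 + 2*(q + w²) = -8 + (2*q + 2*w²) = -8 + 2*q + 2*w²)
A(P) = 34 + 2*P (A(P) = 2 + ((-8 + 2*P + 2*4²) - 1*(-8)) = 2 + ((-8 + 2*P + 2*16) + 8) = 2 + ((-8 + 2*P + 32) + 8) = 2 + ((24 + 2*P) + 8) = 2 + (32 + 2*P) = 34 + 2*P)
W = 1/287 (W = 1/((34 + 2*(-2)) + 257) = 1/((34 - 4) + 257) = 1/(30 + 257) = 1/287 ≈ 0.0034843)
(W + 1180)*k = (1/287 + 1180)*(1/1278) = (338661/287)*(1/1278) = 37629/40754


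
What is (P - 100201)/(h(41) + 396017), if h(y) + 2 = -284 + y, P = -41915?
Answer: -911/2537 ≈ -0.35909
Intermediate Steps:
h(y) = -286 + y (h(y) = -2 + (-284 + y) = -286 + y)
(P - 100201)/(h(41) + 396017) = (-41915 - 100201)/((-286 + 41) + 396017) = -142116/(-245 + 396017) = -142116/395772 = -142116*1/395772 = -911/2537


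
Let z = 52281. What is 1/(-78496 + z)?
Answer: -1/26215 ≈ -3.8146e-5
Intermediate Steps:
1/(-78496 + z) = 1/(-78496 + 52281) = 1/(-26215) = -1/26215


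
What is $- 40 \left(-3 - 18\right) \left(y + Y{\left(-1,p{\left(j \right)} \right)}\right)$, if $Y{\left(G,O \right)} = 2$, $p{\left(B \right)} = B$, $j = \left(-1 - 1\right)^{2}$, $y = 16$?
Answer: $15120$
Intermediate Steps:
$j = 4$ ($j = \left(-2\right)^{2} = 4$)
$- 40 \left(-3 - 18\right) \left(y + Y{\left(-1,p{\left(j \right)} \right)}\right) = - 40 \left(-3 - 18\right) \left(16 + 2\right) = - 40 \left(-3 - 18\right) 18 = \left(-40\right) \left(-21\right) 18 = 840 \cdot 18 = 15120$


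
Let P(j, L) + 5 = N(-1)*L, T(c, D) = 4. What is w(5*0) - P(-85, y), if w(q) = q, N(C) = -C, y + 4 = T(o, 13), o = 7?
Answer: 5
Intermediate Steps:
y = 0 (y = -4 + 4 = 0)
P(j, L) = -5 + L (P(j, L) = -5 + (-1*(-1))*L = -5 + 1*L = -5 + L)
w(5*0) - P(-85, y) = 5*0 - (-5 + 0) = 0 - 1*(-5) = 0 + 5 = 5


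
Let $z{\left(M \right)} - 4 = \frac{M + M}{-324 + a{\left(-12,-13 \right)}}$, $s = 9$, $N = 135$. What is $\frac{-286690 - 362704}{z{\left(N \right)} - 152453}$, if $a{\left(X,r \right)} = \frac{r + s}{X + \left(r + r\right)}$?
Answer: $\frac{999092669}{234544069} \approx 4.2597$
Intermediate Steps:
$a{\left(X,r \right)} = \frac{9 + r}{X + 2 r}$ ($a{\left(X,r \right)} = \frac{r + 9}{X + \left(r + r\right)} = \frac{9 + r}{X + 2 r}$)
$z{\left(M \right)} = 4 - \frac{19 M}{3077}$ ($z{\left(M \right)} = 4 + \frac{M + M}{-324 + \frac{9 - 13}{-12 + 2 \left(-13\right)}} = 4 + \frac{2 M}{-324 + \frac{1}{-12 - 26} \left(-4\right)} = 4 + \frac{2 M}{-324 + \frac{1}{-38} \left(-4\right)} = 4 + \frac{2 M}{-324 - - \frac{2}{19}} = 4 + \frac{2 M}{-324 + \frac{2}{19}} = 4 + \frac{2 M}{- \frac{6154}{19}} = 4 + 2 M \left(- \frac{19}{6154}\right) = 4 - \frac{19 M}{3077}$)
$\frac{-286690 - 362704}{z{\left(N \right)} - 152453} = \frac{-286690 - 362704}{\left(4 - \frac{2565}{3077}\right) - 152453} = - \frac{649394}{\left(4 - \frac{2565}{3077}\right) - 152453} = - \frac{649394}{\frac{9743}{3077} - 152453} = - \frac{649394}{- \frac{469088138}{3077}} = \left(-649394\right) \left(- \frac{3077}{469088138}\right) = \frac{999092669}{234544069}$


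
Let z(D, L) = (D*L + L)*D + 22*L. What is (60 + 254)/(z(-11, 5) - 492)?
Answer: 157/84 ≈ 1.8690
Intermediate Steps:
z(D, L) = 22*L + D*(L + D*L) (z(D, L) = (L + D*L)*D + 22*L = D*(L + D*L) + 22*L = 22*L + D*(L + D*L))
(60 + 254)/(z(-11, 5) - 492) = (60 + 254)/(5*(22 - 11 + (-11)²) - 492) = 314/(5*(22 - 11 + 121) - 492) = 314/(5*132 - 492) = 314/(660 - 492) = 314/168 = 314*(1/168) = 157/84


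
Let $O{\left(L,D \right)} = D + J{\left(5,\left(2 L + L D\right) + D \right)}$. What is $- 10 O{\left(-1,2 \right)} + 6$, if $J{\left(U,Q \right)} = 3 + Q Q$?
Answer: $-84$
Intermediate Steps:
$J{\left(U,Q \right)} = 3 + Q^{2}$
$O{\left(L,D \right)} = 3 + D + \left(D + 2 L + D L\right)^{2}$ ($O{\left(L,D \right)} = D + \left(3 + \left(\left(2 L + L D\right) + D\right)^{2}\right) = D + \left(3 + \left(\left(2 L + D L\right) + D\right)^{2}\right) = D + \left(3 + \left(D + 2 L + D L\right)^{2}\right) = 3 + D + \left(D + 2 L + D L\right)^{2}$)
$- 10 O{\left(-1,2 \right)} + 6 = - 10 \left(3 + 2 + \left(2 + 2 \left(-1\right) + 2 \left(-1\right)\right)^{2}\right) + 6 = - 10 \left(3 + 2 + \left(2 - 2 - 2\right)^{2}\right) + 6 = - 10 \left(3 + 2 + \left(-2\right)^{2}\right) + 6 = - 10 \left(3 + 2 + 4\right) + 6 = \left(-10\right) 9 + 6 = -90 + 6 = -84$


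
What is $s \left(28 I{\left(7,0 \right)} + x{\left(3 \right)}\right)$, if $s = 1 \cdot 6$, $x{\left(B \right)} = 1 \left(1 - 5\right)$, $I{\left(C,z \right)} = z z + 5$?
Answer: $816$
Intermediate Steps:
$I{\left(C,z \right)} = 5 + z^{2}$ ($I{\left(C,z \right)} = z^{2} + 5 = 5 + z^{2}$)
$x{\left(B \right)} = -4$ ($x{\left(B \right)} = 1 \left(-4\right) = -4$)
$s = 6$
$s \left(28 I{\left(7,0 \right)} + x{\left(3 \right)}\right) = 6 \left(28 \left(5 + 0^{2}\right) - 4\right) = 6 \left(28 \left(5 + 0\right) - 4\right) = 6 \left(28 \cdot 5 - 4\right) = 6 \left(140 - 4\right) = 6 \cdot 136 = 816$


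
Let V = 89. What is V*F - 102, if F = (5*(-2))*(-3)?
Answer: 2568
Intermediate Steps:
F = 30 (F = -10*(-3) = 30)
V*F - 102 = 89*30 - 102 = 2670 - 102 = 2568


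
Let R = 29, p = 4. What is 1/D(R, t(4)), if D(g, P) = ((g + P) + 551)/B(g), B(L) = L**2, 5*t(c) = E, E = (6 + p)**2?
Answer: 841/600 ≈ 1.4017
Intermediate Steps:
E = 100 (E = (6 + 4)**2 = 10**2 = 100)
t(c) = 20 (t(c) = (1/5)*100 = 20)
D(g, P) = (551 + P + g)/g**2 (D(g, P) = ((g + P) + 551)/(g**2) = ((P + g) + 551)/g**2 = (551 + P + g)/g**2)
1/D(R, t(4)) = 1/((551 + 20 + 29)/29**2) = 1/((1/841)*600) = 1/(600/841) = 841/600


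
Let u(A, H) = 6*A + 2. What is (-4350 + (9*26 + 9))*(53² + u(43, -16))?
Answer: -12604383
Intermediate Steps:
u(A, H) = 2 + 6*A
(-4350 + (9*26 + 9))*(53² + u(43, -16)) = (-4350 + (9*26 + 9))*(53² + (2 + 6*43)) = (-4350 + (234 + 9))*(2809 + (2 + 258)) = (-4350 + 243)*(2809 + 260) = -4107*3069 = -12604383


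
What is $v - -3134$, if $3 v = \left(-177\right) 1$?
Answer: $3075$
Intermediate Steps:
$v = -59$ ($v = \frac{\left(-177\right) 1}{3} = \frac{1}{3} \left(-177\right) = -59$)
$v - -3134 = -59 - -3134 = -59 + 3134 = 3075$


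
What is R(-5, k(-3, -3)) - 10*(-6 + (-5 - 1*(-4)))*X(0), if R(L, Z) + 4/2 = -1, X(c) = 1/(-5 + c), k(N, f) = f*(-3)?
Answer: -17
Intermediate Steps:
k(N, f) = -3*f
R(L, Z) = -3 (R(L, Z) = -2 - 1 = -3)
R(-5, k(-3, -3)) - 10*(-6 + (-5 - 1*(-4)))*X(0) = -3 - 10*(-6 + (-5 - 1*(-4)))/(-5 + 0) = -3 - 10*(-6 + (-5 + 4))/(-5) = -3 - 10*(-6 - 1)*(-1)/5 = -3 - (-70)*(-1)/5 = -3 - 10*7/5 = -3 - 14 = -17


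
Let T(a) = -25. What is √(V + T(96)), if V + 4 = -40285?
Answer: I*√40314 ≈ 200.78*I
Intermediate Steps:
V = -40289 (V = -4 - 40285 = -40289)
√(V + T(96)) = √(-40289 - 25) = √(-40314) = I*√40314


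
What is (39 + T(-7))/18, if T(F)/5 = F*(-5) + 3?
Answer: 229/18 ≈ 12.722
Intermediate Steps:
T(F) = 15 - 25*F (T(F) = 5*(F*(-5) + 3) = 5*(-5*F + 3) = 5*(3 - 5*F) = 15 - 25*F)
(39 + T(-7))/18 = (39 + (15 - 25*(-7)))/18 = (39 + (15 + 175))*(1/18) = (39 + 190)*(1/18) = 229*(1/18) = 229/18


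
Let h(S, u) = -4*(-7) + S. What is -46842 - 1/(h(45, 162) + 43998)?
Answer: -2064373783/44071 ≈ -46842.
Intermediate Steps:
h(S, u) = 28 + S
-46842 - 1/(h(45, 162) + 43998) = -46842 - 1/((28 + 45) + 43998) = -46842 - 1/(73 + 43998) = -46842 - 1/44071 = -2064373783/44071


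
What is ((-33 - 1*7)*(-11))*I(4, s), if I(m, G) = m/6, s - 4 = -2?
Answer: 880/3 ≈ 293.33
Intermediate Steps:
s = 2 (s = 4 - 2 = 2)
I(m, G) = m/6 (I(m, G) = m*(⅙) = m/6)
((-33 - 1*7)*(-11))*I(4, s) = ((-33 - 1*7)*(-11))*((⅙)*4) = ((-33 - 7)*(-11))*(⅔) = -40*(-11)*(⅔) = 440*(⅔) = 880/3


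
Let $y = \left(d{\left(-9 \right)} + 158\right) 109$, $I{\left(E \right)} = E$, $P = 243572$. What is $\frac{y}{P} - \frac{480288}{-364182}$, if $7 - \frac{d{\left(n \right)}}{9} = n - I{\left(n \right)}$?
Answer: $\frac{427746561}{301716116} \approx 1.4177$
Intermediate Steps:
$d{\left(n \right)} = 63$ ($d{\left(n \right)} = 63 - 9 \left(n - n\right) = 63 - 0 = 63 + 0 = 63$)
$y = 24089$ ($y = \left(63 + 158\right) 109 = 221 \cdot 109 = 24089$)
$\frac{y}{P} - \frac{480288}{-364182} = \frac{24089}{243572} - \frac{480288}{-364182} = 24089 \cdot \frac{1}{243572} - - \frac{80048}{60697} = \frac{24089}{243572} + \frac{80048}{60697} = \frac{427746561}{301716116}$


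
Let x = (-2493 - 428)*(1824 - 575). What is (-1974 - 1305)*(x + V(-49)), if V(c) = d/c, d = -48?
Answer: 586180511367/49 ≈ 1.1963e+10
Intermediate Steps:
V(c) = -48/c
x = -3648329 (x = -2921*1249 = -3648329)
(-1974 - 1305)*(x + V(-49)) = (-1974 - 1305)*(-3648329 - 48/(-49)) = -3279*(-3648329 - 48*(-1/49)) = -3279*(-3648329 + 48/49) = -3279*(-178768073/49) = 586180511367/49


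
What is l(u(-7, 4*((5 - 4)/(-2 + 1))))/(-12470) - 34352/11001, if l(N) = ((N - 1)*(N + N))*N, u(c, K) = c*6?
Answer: 759196/83955 ≈ 9.0429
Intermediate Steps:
u(c, K) = 6*c
l(N) = 2*N²*(-1 + N) (l(N) = ((-1 + N)*(2*N))*N = (2*N*(-1 + N))*N = 2*N²*(-1 + N))
l(u(-7, 4*((5 - 4)/(-2 + 1))))/(-12470) - 34352/11001 = (2*(6*(-7))²*(-1 + 6*(-7)))/(-12470) - 34352/11001 = (2*(-42)²*(-1 - 42))*(-1/12470) - 34352*1/11001 = (2*1764*(-43))*(-1/12470) - 1808/579 = -151704*(-1/12470) - 1808/579 = 1764/145 - 1808/579 = 759196/83955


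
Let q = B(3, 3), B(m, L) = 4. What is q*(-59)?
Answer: -236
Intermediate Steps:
q = 4
q*(-59) = 4*(-59) = -236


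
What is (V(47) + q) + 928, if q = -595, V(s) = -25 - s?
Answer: 261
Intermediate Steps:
(V(47) + q) + 928 = ((-25 - 1*47) - 595) + 928 = ((-25 - 47) - 595) + 928 = (-72 - 595) + 928 = -667 + 928 = 261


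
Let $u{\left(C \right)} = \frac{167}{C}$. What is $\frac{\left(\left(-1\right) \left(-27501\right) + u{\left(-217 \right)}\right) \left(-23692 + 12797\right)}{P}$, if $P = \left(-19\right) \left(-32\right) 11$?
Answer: $- \frac{32508228625}{725648} \approx -44799.0$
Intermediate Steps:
$P = 6688$ ($P = 608 \cdot 11 = 6688$)
$\frac{\left(\left(-1\right) \left(-27501\right) + u{\left(-217 \right)}\right) \left(-23692 + 12797\right)}{P} = \frac{\left(\left(-1\right) \left(-27501\right) + \frac{167}{-217}\right) \left(-23692 + 12797\right)}{6688} = \left(27501 + 167 \left(- \frac{1}{217}\right)\right) \left(-10895\right) \frac{1}{6688} = \left(27501 - \frac{167}{217}\right) \left(-10895\right) \frac{1}{6688} = \frac{5967550}{217} \left(-10895\right) \frac{1}{6688} = \left(- \frac{65016457250}{217}\right) \frac{1}{6688} = - \frac{32508228625}{725648}$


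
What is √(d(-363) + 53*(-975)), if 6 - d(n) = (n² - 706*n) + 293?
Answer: I*√440009 ≈ 663.33*I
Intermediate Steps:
d(n) = -287 - n² + 706*n (d(n) = 6 - ((n² - 706*n) + 293) = 6 - (293 + n² - 706*n) = 6 + (-293 - n² + 706*n) = -287 - n² + 706*n)
√(d(-363) + 53*(-975)) = √((-287 - 1*(-363)² + 706*(-363)) + 53*(-975)) = √((-287 - 1*131769 - 256278) - 51675) = √((-287 - 131769 - 256278) - 51675) = √(-388334 - 51675) = √(-440009) = I*√440009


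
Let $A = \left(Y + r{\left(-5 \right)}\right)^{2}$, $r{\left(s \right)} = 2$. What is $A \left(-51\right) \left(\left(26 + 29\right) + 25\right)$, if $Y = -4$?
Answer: $-16320$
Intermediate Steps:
$A = 4$ ($A = \left(-4 + 2\right)^{2} = \left(-2\right)^{2} = 4$)
$A \left(-51\right) \left(\left(26 + 29\right) + 25\right) = 4 \left(-51\right) \left(\left(26 + 29\right) + 25\right) = - 204 \left(55 + 25\right) = \left(-204\right) 80 = -16320$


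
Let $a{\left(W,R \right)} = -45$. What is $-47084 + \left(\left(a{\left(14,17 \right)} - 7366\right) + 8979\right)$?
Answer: $-45516$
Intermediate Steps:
$-47084 + \left(\left(a{\left(14,17 \right)} - 7366\right) + 8979\right) = -47084 + \left(\left(-45 - 7366\right) + 8979\right) = -47084 + \left(-7411 + 8979\right) = -47084 + 1568 = -45516$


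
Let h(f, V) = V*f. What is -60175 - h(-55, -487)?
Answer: -86960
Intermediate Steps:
-60175 - h(-55, -487) = -60175 - (-487)*(-55) = -60175 - 1*26785 = -60175 - 26785 = -86960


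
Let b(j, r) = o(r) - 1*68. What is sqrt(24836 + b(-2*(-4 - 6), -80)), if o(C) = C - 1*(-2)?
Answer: sqrt(24690) ≈ 157.13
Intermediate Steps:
o(C) = 2 + C (o(C) = C + 2 = 2 + C)
b(j, r) = -66 + r (b(j, r) = (2 + r) - 1*68 = (2 + r) - 68 = -66 + r)
sqrt(24836 + b(-2*(-4 - 6), -80)) = sqrt(24836 + (-66 - 80)) = sqrt(24836 - 146) = sqrt(24690)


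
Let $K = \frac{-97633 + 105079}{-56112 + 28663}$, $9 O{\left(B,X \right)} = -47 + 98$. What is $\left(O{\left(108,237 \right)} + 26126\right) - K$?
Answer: $\frac{2151886693}{82347} \approx 26132.0$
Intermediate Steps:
$O{\left(B,X \right)} = \frac{17}{3}$ ($O{\left(B,X \right)} = \frac{-47 + 98}{9} = \frac{1}{9} \cdot 51 = \frac{17}{3}$)
$K = - \frac{7446}{27449}$ ($K = \frac{7446}{-27449} = 7446 \left(- \frac{1}{27449}\right) = - \frac{7446}{27449} \approx -0.27127$)
$\left(O{\left(108,237 \right)} + 26126\right) - K = \left(\frac{17}{3} + 26126\right) - - \frac{7446}{27449} = \frac{78395}{3} + \frac{7446}{27449} = \frac{2151886693}{82347}$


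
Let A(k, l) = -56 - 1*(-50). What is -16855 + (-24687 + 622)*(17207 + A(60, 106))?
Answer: -413958920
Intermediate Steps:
A(k, l) = -6 (A(k, l) = -56 + 50 = -6)
-16855 + (-24687 + 622)*(17207 + A(60, 106)) = -16855 + (-24687 + 622)*(17207 - 6) = -16855 - 24065*17201 = -16855 - 413942065 = -413958920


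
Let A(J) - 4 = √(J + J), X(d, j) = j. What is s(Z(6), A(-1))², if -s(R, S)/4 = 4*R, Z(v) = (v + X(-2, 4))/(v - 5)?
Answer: 25600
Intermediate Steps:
A(J) = 4 + √2*√J (A(J) = 4 + √(J + J) = 4 + √(2*J) = 4 + √2*√J)
Z(v) = (4 + v)/(-5 + v) (Z(v) = (v + 4)/(v - 5) = (4 + v)/(-5 + v))
s(R, S) = -16*R
s(Z(6), A(-1))² = (-16*(4 + 6)/(-5 + 6))² = (-16*10/1)² = (-16*10)² = (-160)² = 25600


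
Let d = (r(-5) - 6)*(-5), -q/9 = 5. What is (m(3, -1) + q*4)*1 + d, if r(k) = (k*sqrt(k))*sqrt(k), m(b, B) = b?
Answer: -272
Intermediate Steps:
q = -45 (q = -9*5 = -45)
r(k) = k**2 (r(k) = k**(3/2)*sqrt(k) = k**2)
d = -95 (d = ((-5)**2 - 6)*(-5) = (25 - 6)*(-5) = 19*(-5) = -95)
(m(3, -1) + q*4)*1 + d = (3 - 45*4)*1 - 95 = (3 - 180)*1 - 95 = -177*1 - 95 = -177 - 95 = -272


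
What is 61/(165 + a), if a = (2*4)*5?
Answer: 61/205 ≈ 0.29756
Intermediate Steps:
a = 40 (a = 8*5 = 40)
61/(165 + a) = 61/(165 + 40) = 61/205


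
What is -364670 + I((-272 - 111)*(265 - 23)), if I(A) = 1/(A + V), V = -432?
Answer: -33957341061/93118 ≈ -3.6467e+5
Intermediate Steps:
I(A) = 1/(-432 + A) (I(A) = 1/(A - 432) = 1/(-432 + A))
-364670 + I((-272 - 111)*(265 - 23)) = -364670 + 1/(-432 + (-272 - 111)*(265 - 23)) = -364670 + 1/(-432 - 383*242) = -364670 + 1/(-432 - 92686) = -364670 + 1/(-93118) = -364670 - 1/93118 = -33957341061/93118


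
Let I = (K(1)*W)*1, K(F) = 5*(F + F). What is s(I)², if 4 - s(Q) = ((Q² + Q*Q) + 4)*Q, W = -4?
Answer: 16426010896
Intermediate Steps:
K(F) = 10*F (K(F) = 5*(2*F) = 10*F)
I = -40 (I = ((10*1)*(-4))*1 = (10*(-4))*1 = -40*1 = -40)
s(Q) = 4 - Q*(4 + 2*Q²) (s(Q) = 4 - ((Q² + Q*Q) + 4)*Q = 4 - ((Q² + Q²) + 4)*Q = 4 - (2*Q² + 4)*Q = 4 - (4 + 2*Q²)*Q = 4 - Q*(4 + 2*Q²))
s(I)² = (4 - 4*(-40) - 2*(-40)³)² = (4 + 160 - 2*(-64000))² = (4 + 160 + 128000)² = 128164² = 16426010896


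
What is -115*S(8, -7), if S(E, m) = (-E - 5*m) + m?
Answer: -2300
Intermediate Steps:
S(E, m) = -E - 4*m
-115*S(8, -7) = -115*(-1*8 - 4*(-7)) = -115*(-8 + 28) = -115*20 = -2300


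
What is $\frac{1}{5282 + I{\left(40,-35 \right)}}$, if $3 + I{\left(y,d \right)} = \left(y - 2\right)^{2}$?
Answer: $\frac{1}{6723} \approx 0.00014874$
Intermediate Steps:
$I{\left(y,d \right)} = -3 + \left(-2 + y\right)^{2}$ ($I{\left(y,d \right)} = -3 + \left(y - 2\right)^{2} = -3 + \left(-2 + y\right)^{2}$)
$\frac{1}{5282 + I{\left(40,-35 \right)}} = \frac{1}{5282 - \left(3 - \left(-2 + 40\right)^{2}\right)} = \frac{1}{5282 - \left(3 - 38^{2}\right)} = \frac{1}{5282 + \left(-3 + 1444\right)} = \frac{1}{5282 + 1441} = \frac{1}{6723}$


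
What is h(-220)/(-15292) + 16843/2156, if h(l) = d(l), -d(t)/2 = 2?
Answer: 64392945/8242388 ≈ 7.8124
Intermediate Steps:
d(t) = -4 (d(t) = -2*2 = -4)
h(l) = -4
h(-220)/(-15292) + 16843/2156 = -4/(-15292) + 16843/2156 = -4*(-1/15292) + 16843*(1/2156) = 1/3823 + 16843/2156 = 64392945/8242388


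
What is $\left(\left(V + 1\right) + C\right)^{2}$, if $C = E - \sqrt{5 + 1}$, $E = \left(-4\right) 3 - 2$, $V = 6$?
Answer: $\left(7 + \sqrt{6}\right)^{2} \approx 89.293$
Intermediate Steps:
$E = -14$ ($E = -12 - 2 = -14$)
$C = -14 - \sqrt{6}$ ($C = -14 - \sqrt{5 + 1} = -14 - \sqrt{6} \approx -16.449$)
$\left(\left(V + 1\right) + C\right)^{2} = \left(\left(6 + 1\right) - \left(14 + \sqrt{6}\right)\right)^{2} = \left(7 - \left(14 + \sqrt{6}\right)\right)^{2} = \left(-7 - \sqrt{6}\right)^{2}$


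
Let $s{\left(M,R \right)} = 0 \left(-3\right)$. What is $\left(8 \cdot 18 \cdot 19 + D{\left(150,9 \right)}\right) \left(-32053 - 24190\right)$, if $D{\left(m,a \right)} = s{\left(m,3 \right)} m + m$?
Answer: $-162317298$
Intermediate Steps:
$s{\left(M,R \right)} = 0$
$D{\left(m,a \right)} = m$ ($D{\left(m,a \right)} = 0 m + m = 0 + m = m$)
$\left(8 \cdot 18 \cdot 19 + D{\left(150,9 \right)}\right) \left(-32053 - 24190\right) = \left(8 \cdot 18 \cdot 19 + 150\right) \left(-32053 - 24190\right) = \left(144 \cdot 19 + 150\right) \left(-56243\right) = \left(2736 + 150\right) \left(-56243\right) = 2886 \left(-56243\right) = -162317298$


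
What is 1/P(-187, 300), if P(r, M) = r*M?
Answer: -1/56100 ≈ -1.7825e-5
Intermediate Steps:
P(r, M) = M*r
1/P(-187, 300) = 1/(300*(-187)) = 1/(-56100) = -1/56100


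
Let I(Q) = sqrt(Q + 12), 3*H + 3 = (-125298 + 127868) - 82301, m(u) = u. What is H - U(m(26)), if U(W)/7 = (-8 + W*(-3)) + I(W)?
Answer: -25976 - 7*sqrt(38) ≈ -26019.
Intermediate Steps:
H = -26578 (H = -1 + ((-125298 + 127868) - 82301)/3 = -1 + (2570 - 82301)/3 = -1 + (1/3)*(-79731) = -1 - 26577 = -26578)
I(Q) = sqrt(12 + Q)
U(W) = -56 - 21*W + 7*sqrt(12 + W) (U(W) = 7*((-8 + W*(-3)) + sqrt(12 + W)) = 7*((-8 - 3*W) + sqrt(12 + W)) = 7*(-8 + sqrt(12 + W) - 3*W) = -56 - 21*W + 7*sqrt(12 + W))
H - U(m(26)) = -26578 - (-56 - 21*26 + 7*sqrt(12 + 26)) = -26578 - (-56 - 546 + 7*sqrt(38)) = -26578 - (-602 + 7*sqrt(38)) = -26578 + (602 - 7*sqrt(38)) = -25976 - 7*sqrt(38)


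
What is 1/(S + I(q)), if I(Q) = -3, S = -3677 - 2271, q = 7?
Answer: -1/5951 ≈ -0.00016804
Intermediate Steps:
S = -5948
1/(S + I(q)) = 1/(-5948 - 3) = 1/(-5951) = -1/5951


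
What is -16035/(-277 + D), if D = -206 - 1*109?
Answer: 16035/592 ≈ 27.086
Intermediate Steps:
D = -315 (D = -206 - 109 = -315)
-16035/(-277 + D) = -16035/(-277 - 315) = -16035/(-592) = -16035*(-1/592) = 16035/592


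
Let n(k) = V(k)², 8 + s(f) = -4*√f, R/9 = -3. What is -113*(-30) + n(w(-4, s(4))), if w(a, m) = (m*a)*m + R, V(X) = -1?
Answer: 3391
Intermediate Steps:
R = -27 (R = 9*(-3) = -27)
s(f) = -8 - 4*√f
w(a, m) = -27 + a*m² (w(a, m) = (m*a)*m - 27 = (a*m)*m - 27 = a*m² - 27 = -27 + a*m²)
n(k) = 1 (n(k) = (-1)² = 1)
-113*(-30) + n(w(-4, s(4))) = -113*(-30) + 1 = 3390 + 1 = 3391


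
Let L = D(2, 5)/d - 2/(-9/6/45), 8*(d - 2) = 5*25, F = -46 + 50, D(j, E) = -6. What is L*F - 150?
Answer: 4166/47 ≈ 88.638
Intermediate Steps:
F = 4
d = 141/8 (d = 2 + (5*25)/8 = 2 + (1/8)*125 = 2 + 125/8 = 141/8 ≈ 17.625)
L = 2804/47 (L = -6/141/8 - 2/(-9/6/45) = -6*8/141 - 2/(-9*1/6*(1/45)) = -16/47 - 2/((-3/2*1/45)) = -16/47 - 2/(-1/30) = -16/47 - 2*(-30) = -16/47 + 60 = 2804/47 ≈ 59.660)
L*F - 150 = (2804/47)*4 - 150 = 11216/47 - 150 = 4166/47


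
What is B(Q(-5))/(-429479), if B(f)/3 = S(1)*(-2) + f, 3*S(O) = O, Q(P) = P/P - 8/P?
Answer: -29/2147395 ≈ -1.3505e-5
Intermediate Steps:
Q(P) = 1 - 8/P
S(O) = O/3
B(f) = -2 + 3*f (B(f) = 3*(((⅓)*1)*(-2) + f) = 3*((⅓)*(-2) + f) = 3*(-⅔ + f) = -2 + 3*f)
B(Q(-5))/(-429479) = (-2 + 3*((-8 - 5)/(-5)))/(-429479) = (-2 + 3*(-⅕*(-13)))*(-1/429479) = (-2 + 3*(13/5))*(-1/429479) = (-2 + 39/5)*(-1/429479) = (29/5)*(-1/429479) = -29/2147395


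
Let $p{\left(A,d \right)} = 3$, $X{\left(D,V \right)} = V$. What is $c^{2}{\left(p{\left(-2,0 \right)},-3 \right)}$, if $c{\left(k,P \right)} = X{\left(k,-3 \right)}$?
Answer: $9$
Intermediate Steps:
$c{\left(k,P \right)} = -3$
$c^{2}{\left(p{\left(-2,0 \right)},-3 \right)} = \left(-3\right)^{2} = 9$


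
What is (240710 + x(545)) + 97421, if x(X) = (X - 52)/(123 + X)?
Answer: 225872001/668 ≈ 3.3813e+5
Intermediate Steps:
x(X) = (-52 + X)/(123 + X)
(240710 + x(545)) + 97421 = (240710 + (-52 + 545)/(123 + 545)) + 97421 = (240710 + 493/668) + 97421 = 160794773/668 + 97421 = 225872001/668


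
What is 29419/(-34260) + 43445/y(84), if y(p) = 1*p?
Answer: 20638257/39970 ≈ 516.34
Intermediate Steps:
y(p) = p
29419/(-34260) + 43445/y(84) = 29419/(-34260) + 43445/84 = 29419*(-1/34260) + 43445*(1/84) = -29419/34260 + 43445/84 = 20638257/39970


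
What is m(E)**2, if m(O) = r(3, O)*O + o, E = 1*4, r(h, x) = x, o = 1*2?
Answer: 324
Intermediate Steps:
o = 2
E = 4
m(O) = 2 + O**2 (m(O) = O*O + 2 = O**2 + 2 = 2 + O**2)
m(E)**2 = (2 + 4**2)**2 = (2 + 16)**2 = 18**2 = 324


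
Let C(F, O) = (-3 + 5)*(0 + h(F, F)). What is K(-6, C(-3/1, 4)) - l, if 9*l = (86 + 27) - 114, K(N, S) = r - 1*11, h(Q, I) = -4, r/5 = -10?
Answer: -548/9 ≈ -60.889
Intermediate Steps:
r = -50 (r = 5*(-10) = -50)
C(F, O) = -8 (C(F, O) = (-3 + 5)*(0 - 4) = 2*(-4) = -8)
K(N, S) = -61 (K(N, S) = -50 - 1*11 = -50 - 11 = -61)
l = -1/9 (l = ((86 + 27) - 114)/9 = (113 - 114)/9 = (1/9)*(-1) = -1/9 ≈ -0.11111)
K(-6, C(-3/1, 4)) - l = -61 - 1*(-1/9) = -61 + 1/9 = -548/9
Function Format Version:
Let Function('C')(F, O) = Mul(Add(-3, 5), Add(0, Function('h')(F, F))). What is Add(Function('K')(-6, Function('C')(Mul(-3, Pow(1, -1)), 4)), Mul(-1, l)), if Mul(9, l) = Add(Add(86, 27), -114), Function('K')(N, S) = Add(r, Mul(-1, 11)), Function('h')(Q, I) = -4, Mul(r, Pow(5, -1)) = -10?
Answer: Rational(-548, 9) ≈ -60.889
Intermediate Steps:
r = -50 (r = Mul(5, -10) = -50)
Function('C')(F, O) = -8 (Function('C')(F, O) = Mul(Add(-3, 5), Add(0, -4)) = Mul(2, -4) = -8)
Function('K')(N, S) = -61 (Function('K')(N, S) = Add(-50, Mul(-1, 11)) = Add(-50, -11) = -61)
l = Rational(-1, 9) (l = Mul(Rational(1, 9), Add(Add(86, 27), -114)) = Mul(Rational(1, 9), Add(113, -114)) = Mul(Rational(1, 9), -1) = Rational(-1, 9) ≈ -0.11111)
Add(Function('K')(-6, Function('C')(Mul(-3, Pow(1, -1)), 4)), Mul(-1, l)) = Add(-61, Mul(-1, Rational(-1, 9))) = Add(-61, Rational(1, 9)) = Rational(-548, 9)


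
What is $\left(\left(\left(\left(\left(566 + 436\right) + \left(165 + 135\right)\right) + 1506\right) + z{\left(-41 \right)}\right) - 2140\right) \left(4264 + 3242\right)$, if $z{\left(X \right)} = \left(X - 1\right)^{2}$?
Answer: $18254592$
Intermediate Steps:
$z{\left(X \right)} = \left(-1 + X\right)^{2}$
$\left(\left(\left(\left(\left(566 + 436\right) + \left(165 + 135\right)\right) + 1506\right) + z{\left(-41 \right)}\right) - 2140\right) \left(4264 + 3242\right) = \left(\left(\left(\left(\left(566 + 436\right) + \left(165 + 135\right)\right) + 1506\right) + \left(-1 - 41\right)^{2}\right) - 2140\right) \left(4264 + 3242\right) = \left(\left(\left(\left(1002 + 300\right) + 1506\right) + \left(-42\right)^{2}\right) - 2140\right) 7506 = \left(\left(\left(1302 + 1506\right) + 1764\right) - 2140\right) 7506 = \left(\left(2808 + 1764\right) - 2140\right) 7506 = \left(4572 - 2140\right) 7506 = 2432 \cdot 7506 = 18254592$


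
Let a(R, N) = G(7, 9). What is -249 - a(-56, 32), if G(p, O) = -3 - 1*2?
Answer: -244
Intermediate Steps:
G(p, O) = -5 (G(p, O) = -3 - 2 = -5)
a(R, N) = -5
-249 - a(-56, 32) = -249 - 1*(-5) = -249 + 5 = -244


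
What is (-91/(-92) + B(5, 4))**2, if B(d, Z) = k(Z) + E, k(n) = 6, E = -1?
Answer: 303601/8464 ≈ 35.870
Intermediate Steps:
B(d, Z) = 5 (B(d, Z) = 6 - 1 = 5)
(-91/(-92) + B(5, 4))**2 = (-91/(-92) + 5)**2 = (-91*(-1/92) + 5)**2 = (91/92 + 5)**2 = (551/92)**2 = 303601/8464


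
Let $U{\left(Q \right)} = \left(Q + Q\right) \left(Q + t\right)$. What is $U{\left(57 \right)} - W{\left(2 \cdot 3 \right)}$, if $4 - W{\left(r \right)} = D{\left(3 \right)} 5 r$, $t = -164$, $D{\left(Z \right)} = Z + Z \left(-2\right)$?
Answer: $-12292$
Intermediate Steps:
$D{\left(Z \right)} = - Z$ ($D{\left(Z \right)} = Z - 2 Z = - Z$)
$U{\left(Q \right)} = 2 Q \left(-164 + Q\right)$ ($U{\left(Q \right)} = \left(Q + Q\right) \left(Q - 164\right) = 2 Q \left(-164 + Q\right)$)
$W{\left(r \right)} = 4 + 15 r$ ($W{\left(r \right)} = 4 - \left(-1\right) 3 \cdot 5 r = 4 - \left(-3\right) 5 r = 4 - - 15 r = 4 + 15 r$)
$U{\left(57 \right)} - W{\left(2 \cdot 3 \right)} = 2 \cdot 57 \left(-164 + 57\right) - \left(4 + 15 \cdot 2 \cdot 3\right) = 2 \cdot 57 \left(-107\right) - \left(4 + 15 \cdot 6\right) = -12198 - \left(4 + 90\right) = -12198 - 94 = -12292$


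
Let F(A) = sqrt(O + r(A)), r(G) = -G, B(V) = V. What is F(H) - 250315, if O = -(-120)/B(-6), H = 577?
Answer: -250315 + I*sqrt(597) ≈ -2.5032e+5 + 24.434*I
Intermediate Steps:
O = -20 (O = -(-120)/(-6) = -(-120)*(-1)/6 = -5*4 = -20)
F(A) = sqrt(-20 - A)
F(H) - 250315 = sqrt(-20 - 1*577) - 250315 = sqrt(-20 - 577) - 250315 = sqrt(-597) - 250315 = I*sqrt(597) - 250315 = -250315 + I*sqrt(597)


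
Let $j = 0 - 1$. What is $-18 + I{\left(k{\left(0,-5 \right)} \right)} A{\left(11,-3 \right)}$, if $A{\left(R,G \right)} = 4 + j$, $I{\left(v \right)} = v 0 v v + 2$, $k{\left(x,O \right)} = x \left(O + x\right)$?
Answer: $-12$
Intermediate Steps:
$j = -1$ ($j = 0 - 1 = -1$)
$I{\left(v \right)} = 2$ ($I{\left(v \right)} = v 0 v + 2 = v 0 + 2 = 0 + 2 = 2$)
$A{\left(R,G \right)} = 3$ ($A{\left(R,G \right)} = 4 - 1 = 3$)
$-18 + I{\left(k{\left(0,-5 \right)} \right)} A{\left(11,-3 \right)} = -18 + 2 \cdot 3 = -18 + 6 = -12$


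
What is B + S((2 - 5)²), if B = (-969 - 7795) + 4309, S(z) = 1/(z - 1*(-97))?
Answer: -472229/106 ≈ -4455.0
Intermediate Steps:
S(z) = 1/(97 + z) (S(z) = 1/(z + 97) = 1/(97 + z))
B = -4455 (B = -8764 + 4309 = -4455)
B + S((2 - 5)²) = -4455 + 1/(97 + (2 - 5)²) = -4455 + 1/(97 + (-3)²) = -4455 + 1/(97 + 9) = -4455 + 1/106 = -472229/106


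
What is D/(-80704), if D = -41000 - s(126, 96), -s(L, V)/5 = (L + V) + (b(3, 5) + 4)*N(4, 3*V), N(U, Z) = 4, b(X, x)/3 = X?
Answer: 19815/40352 ≈ 0.49105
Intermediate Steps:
b(X, x) = 3*X
s(L, V) = -260 - 5*L - 5*V (s(L, V) = -5*((L + V) + (3*3 + 4)*4) = -5*((L + V) + (9 + 4)*4) = -5*((L + V) + 13*4) = -5*((L + V) + 52) = -5*(52 + L + V) = -260 - 5*L - 5*V)
D = -39630 (D = -41000 - (-260 - 5*126 - 5*96) = -41000 - (-260 - 630 - 480) = -41000 - 1*(-1370) = -41000 + 1370 = -39630)
D/(-80704) = -39630/(-80704) = -39630*(-1/80704) = 19815/40352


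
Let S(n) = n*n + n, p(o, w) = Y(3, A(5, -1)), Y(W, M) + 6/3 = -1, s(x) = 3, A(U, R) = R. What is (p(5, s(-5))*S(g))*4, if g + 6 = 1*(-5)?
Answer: -1320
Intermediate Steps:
Y(W, M) = -3 (Y(W, M) = -2 - 1 = -3)
p(o, w) = -3
g = -11 (g = -6 + 1*(-5) = -6 - 5 = -11)
S(n) = n + n² (S(n) = n² + n = n + n²)
(p(5, s(-5))*S(g))*4 = -(-33)*(1 - 11)*4 = -(-33)*(-10)*4 = -3*110*4 = -330*4 = -1320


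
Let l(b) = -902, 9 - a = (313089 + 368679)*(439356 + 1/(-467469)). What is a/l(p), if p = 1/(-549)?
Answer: 15558347999849707/46850782 ≈ 3.3208e+8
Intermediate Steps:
a = -15558347999849707/51941 (a = 9 - (313089 + 368679)*(439356 + 1/(-467469)) = 9 - 681768*(439356 - 1/467469) = 9 - 681768*205385309963/467469 = 9 - 1*15558348000317176/51941 = 9 - 15558348000317176/51941 = -15558347999849707/51941 ≈ -2.9954e+11)
p = -1/549 ≈ -0.0018215
a/l(p) = -15558347999849707/51941/(-902) = -15558347999849707/51941*(-1/902) = 15558347999849707/46850782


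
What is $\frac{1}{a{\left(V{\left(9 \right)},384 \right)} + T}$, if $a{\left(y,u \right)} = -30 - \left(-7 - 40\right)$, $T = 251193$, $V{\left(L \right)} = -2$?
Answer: $\frac{1}{251210} \approx 3.9807 \cdot 10^{-6}$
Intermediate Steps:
$a{\left(y,u \right)} = 17$ ($a{\left(y,u \right)} = -30 - \left(-7 - 40\right) = -30 - -47 = -30 + 47 = 17$)
$\frac{1}{a{\left(V{\left(9 \right)},384 \right)} + T} = \frac{1}{17 + 251193} = \frac{1}{251210}$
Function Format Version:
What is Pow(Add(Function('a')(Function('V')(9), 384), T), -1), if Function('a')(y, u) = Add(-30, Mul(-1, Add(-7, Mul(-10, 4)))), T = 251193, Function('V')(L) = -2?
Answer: Rational(1, 251210) ≈ 3.9807e-6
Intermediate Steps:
Function('a')(y, u) = 17 (Function('a')(y, u) = Add(-30, Mul(-1, Add(-7, -40))) = Add(-30, Mul(-1, -47)) = Add(-30, 47) = 17)
Pow(Add(Function('a')(Function('V')(9), 384), T), -1) = Pow(Add(17, 251193), -1) = Pow(251210, -1) = Rational(1, 251210)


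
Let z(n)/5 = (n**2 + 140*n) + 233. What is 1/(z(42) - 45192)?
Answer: -1/5807 ≈ -0.00017221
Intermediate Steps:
z(n) = 1165 + 5*n**2 + 700*n (z(n) = 5*((n**2 + 140*n) + 233) = 5*(233 + n**2 + 140*n) = 1165 + 5*n**2 + 700*n)
1/(z(42) - 45192) = 1/((1165 + 5*42**2 + 700*42) - 45192) = 1/((1165 + 5*1764 + 29400) - 45192) = 1/((1165 + 8820 + 29400) - 45192) = 1/(39385 - 45192) = 1/(-5807) = -1/5807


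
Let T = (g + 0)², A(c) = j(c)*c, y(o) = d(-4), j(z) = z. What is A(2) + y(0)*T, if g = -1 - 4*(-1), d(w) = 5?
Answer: 49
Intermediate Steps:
y(o) = 5
g = 3 (g = -1 + 4 = 3)
A(c) = c² (A(c) = c*c = c²)
T = 9 (T = (3 + 0)² = 3² = 9)
A(2) + y(0)*T = 2² + 5*9 = 4 + 45 = 49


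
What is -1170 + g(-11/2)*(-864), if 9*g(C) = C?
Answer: -642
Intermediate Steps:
g(C) = C/9
-1170 + g(-11/2)*(-864) = -1170 + ((-11/2)/9)*(-864) = -1170 + ((-11*½)/9)*(-864) = -1170 + ((⅑)*(-11/2))*(-864) = -1170 - 11/18*(-864) = -1170 + 528 = -642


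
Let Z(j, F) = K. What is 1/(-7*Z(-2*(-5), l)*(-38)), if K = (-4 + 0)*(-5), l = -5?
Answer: 1/5320 ≈ 0.00018797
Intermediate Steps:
K = 20 (K = -4*(-5) = 20)
Z(j, F) = 20
1/(-7*Z(-2*(-5), l)*(-38)) = 1/(-7*20*(-38)) = 1/(-140*(-38)) = 1/5320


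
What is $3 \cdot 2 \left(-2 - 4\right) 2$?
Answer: $-72$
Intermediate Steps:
$3 \cdot 2 \left(-2 - 4\right) 2 = 6 \left(\left(-6\right) 2\right) = 6 \left(-12\right) = -72$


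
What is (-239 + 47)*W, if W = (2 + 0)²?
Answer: -768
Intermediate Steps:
W = 4 (W = 2² = 4)
(-239 + 47)*W = (-239 + 47)*4 = -192*4 = -768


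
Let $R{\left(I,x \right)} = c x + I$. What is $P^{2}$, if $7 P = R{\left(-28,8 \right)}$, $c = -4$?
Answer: $\frac{3600}{49} \approx 73.469$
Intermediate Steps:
$R{\left(I,x \right)} = I - 4 x$ ($R{\left(I,x \right)} = - 4 x + I = I - 4 x$)
$P = - \frac{60}{7}$ ($P = \frac{-28 - 32}{7} = \frac{1}{7} \left(-60\right) = - \frac{60}{7} \approx -8.5714$)
$P^{2} = \left(- \frac{60}{7}\right)^{2} = \frac{3600}{49}$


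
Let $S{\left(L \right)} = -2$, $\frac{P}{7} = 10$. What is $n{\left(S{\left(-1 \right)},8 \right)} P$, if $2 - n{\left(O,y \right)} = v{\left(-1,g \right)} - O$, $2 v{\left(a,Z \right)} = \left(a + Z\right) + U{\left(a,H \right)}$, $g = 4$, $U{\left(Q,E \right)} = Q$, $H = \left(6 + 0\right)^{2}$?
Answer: $-70$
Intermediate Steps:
$P = 70$ ($P = 7 \cdot 10 = 70$)
$H = 36$ ($H = 6^{2} = 36$)
$v{\left(a,Z \right)} = a + \frac{Z}{2}$ ($v{\left(a,Z \right)} = \frac{\left(a + Z\right) + a}{2} = \frac{\left(Z + a\right) + a}{2} = \frac{Z + 2 a}{2} = a + \frac{Z}{2}$)
$n{\left(O,y \right)} = 1 + O$ ($n{\left(O,y \right)} = 2 - \left(\left(-1 + \frac{1}{2} \cdot 4\right) - O\right) = 2 - \left(\left(-1 + 2\right) - O\right) = 2 - \left(1 - O\right) = 2 + \left(-1 + O\right) = 1 + O$)
$n{\left(S{\left(-1 \right)},8 \right)} P = \left(1 - 2\right) 70 = \left(-1\right) 70 = -70$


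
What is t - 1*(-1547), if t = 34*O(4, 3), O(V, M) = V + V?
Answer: 1819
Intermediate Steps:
O(V, M) = 2*V
t = 272 (t = 34*(2*4) = 34*8 = 272)
t - 1*(-1547) = 272 - 1*(-1547) = 272 + 1547 = 1819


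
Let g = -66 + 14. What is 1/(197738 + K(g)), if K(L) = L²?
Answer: 1/200442 ≈ 4.9890e-6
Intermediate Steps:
g = -52
1/(197738 + K(g)) = 1/(197738 + (-52)²) = 1/(197738 + 2704) = 1/200442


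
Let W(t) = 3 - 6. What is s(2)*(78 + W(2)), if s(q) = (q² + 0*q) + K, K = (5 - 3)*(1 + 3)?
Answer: 900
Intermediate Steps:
W(t) = -3
K = 8 (K = 2*4 = 8)
s(q) = 8 + q² (s(q) = (q² + 0*q) + 8 = (q² + 0) + 8 = q² + 8 = 8 + q²)
s(2)*(78 + W(2)) = (8 + 2²)*(78 - 3) = (8 + 4)*75 = 12*75 = 900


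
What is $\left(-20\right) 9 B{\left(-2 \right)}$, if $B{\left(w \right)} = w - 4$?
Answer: $1080$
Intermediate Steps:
$B{\left(w \right)} = -4 + w$
$\left(-20\right) 9 B{\left(-2 \right)} = \left(-20\right) 9 \left(-4 - 2\right) = \left(-180\right) \left(-6\right) = 1080$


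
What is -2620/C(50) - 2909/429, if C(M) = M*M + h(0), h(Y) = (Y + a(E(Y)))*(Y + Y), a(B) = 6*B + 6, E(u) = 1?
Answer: -419824/53625 ≈ -7.8289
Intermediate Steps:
a(B) = 6 + 6*B
h(Y) = 2*Y*(12 + Y) (h(Y) = (Y + (6 + 6*1))*(Y + Y) = (Y + (6 + 6))*(2*Y) = (Y + 12)*(2*Y) = (12 + Y)*(2*Y) = 2*Y*(12 + Y))
C(M) = M**2 (C(M) = M*M + 2*0*(12 + 0) = M**2 + 2*0*12 = M**2 + 0 = M**2)
-2620/C(50) - 2909/429 = -2620/(50**2) - 2909/429 = -2620/2500 - 2909*1/429 = -2620*1/2500 - 2909/429 = -131/125 - 2909/429 = -419824/53625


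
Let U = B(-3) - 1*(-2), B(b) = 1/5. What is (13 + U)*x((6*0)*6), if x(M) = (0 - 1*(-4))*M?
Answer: 0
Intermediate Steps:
B(b) = ⅕
x(M) = 4*M (x(M) = (0 + 4)*M = 4*M)
U = 11/5 (U = ⅕ - 1*(-2) = ⅕ + 2 = 11/5 ≈ 2.2000)
(13 + U)*x((6*0)*6) = (13 + 11/5)*(4*((6*0)*6)) = 76*(4*(0*6))/5 = 76*(4*0)/5 = (76/5)*0 = 0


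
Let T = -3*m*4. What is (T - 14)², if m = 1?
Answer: 676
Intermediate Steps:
T = -12 (T = -3*1*4 = -3*4 = -12)
(T - 14)² = (-12 - 14)² = (-26)² = 676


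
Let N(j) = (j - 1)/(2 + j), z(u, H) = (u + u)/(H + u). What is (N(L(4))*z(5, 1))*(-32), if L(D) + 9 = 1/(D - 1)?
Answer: -232/3 ≈ -77.333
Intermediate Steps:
z(u, H) = 2*u/(H + u) (z(u, H) = (2*u)/(H + u) = 2*u/(H + u))
L(D) = -9 + 1/(-1 + D) (L(D) = -9 + 1/(D - 1) = -9 + 1/(-1 + D))
N(j) = (-1 + j)/(2 + j)
(N(L(4))*z(5, 1))*(-32) = (((-1 + (10 - 9*4)/(-1 + 4))/(2 + (10 - 9*4)/(-1 + 4)))*(2*5/(1 + 5)))*(-32) = (((-1 + (10 - 36)/3)/(2 + (10 - 36)/3))*(2*5/6))*(-32) = (((-1 + (⅓)*(-26))/(2 + (⅓)*(-26)))*(2*5*(⅙)))*(-32) = (((-1 - 26/3)/(2 - 26/3))*(5/3))*(-32) = ((-29/3/(-20/3))*(5/3))*(-32) = (-3/20*(-29/3)*(5/3))*(-32) = ((29/20)*(5/3))*(-32) = (29/12)*(-32) = -232/3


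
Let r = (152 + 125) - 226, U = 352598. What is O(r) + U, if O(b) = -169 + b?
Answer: 352480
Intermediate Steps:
r = 51 (r = 277 - 226 = 51)
O(r) + U = (-169 + 51) + 352598 = -118 + 352598 = 352480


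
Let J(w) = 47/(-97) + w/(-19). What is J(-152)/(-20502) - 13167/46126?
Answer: -728298882/2548069429 ≈ -0.28582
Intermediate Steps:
J(w) = -47/97 - w/19 (J(w) = 47*(-1/97) + w*(-1/19) = -47/97 - w/19)
J(-152)/(-20502) - 13167/46126 = (-47/97 - 1/19*(-152))/(-20502) - 13167/46126 = (-47/97 + 8)*(-1/20502) - 13167*1/46126 = (729/97)*(-1/20502) - 13167/46126 = -81/220966 - 13167/46126 = -728298882/2548069429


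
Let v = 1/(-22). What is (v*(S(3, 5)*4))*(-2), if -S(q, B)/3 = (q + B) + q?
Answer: -12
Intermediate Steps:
S(q, B) = -6*q - 3*B (S(q, B) = -3*((q + B) + q) = -3*((B + q) + q) = -3*(B + 2*q) = -6*q - 3*B)
v = -1/22 ≈ -0.045455
(v*(S(3, 5)*4))*(-2) = -(-6*3 - 3*5)*4/22*(-2) = -(-18 - 15)*4/22*(-2) = -(-3)*4/2*(-2) = -1/22*(-132)*(-2) = 6*(-2) = -12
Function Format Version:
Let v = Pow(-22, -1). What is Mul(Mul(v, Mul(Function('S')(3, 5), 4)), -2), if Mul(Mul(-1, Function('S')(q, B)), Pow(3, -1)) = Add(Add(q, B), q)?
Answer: -12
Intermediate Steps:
Function('S')(q, B) = Add(Mul(-6, q), Mul(-3, B)) (Function('S')(q, B) = Mul(-3, Add(Add(q, B), q)) = Mul(-3, Add(Add(B, q), q)) = Mul(-3, Add(B, Mul(2, q))) = Add(Mul(-6, q), Mul(-3, B)))
v = Rational(-1, 22) ≈ -0.045455
Mul(Mul(v, Mul(Function('S')(3, 5), 4)), -2) = Mul(Mul(Rational(-1, 22), Mul(Add(Mul(-6, 3), Mul(-3, 5)), 4)), -2) = Mul(Mul(Rational(-1, 22), Mul(Add(-18, -15), 4)), -2) = Mul(Mul(Rational(-1, 22), Mul(-33, 4)), -2) = Mul(Mul(Rational(-1, 22), -132), -2) = Mul(6, -2) = -12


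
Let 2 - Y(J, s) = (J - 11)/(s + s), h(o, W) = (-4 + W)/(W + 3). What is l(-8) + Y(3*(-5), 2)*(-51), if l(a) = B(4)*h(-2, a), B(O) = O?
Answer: -4239/10 ≈ -423.90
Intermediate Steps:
h(o, W) = (-4 + W)/(3 + W)
Y(J, s) = 2 - (-11 + J)/(2*s) (Y(J, s) = 2 - (J - 11)/(s + s) = 2 - (-11 + J)/(2*s))
l(a) = 4*(-4 + a)/(3 + a) (l(a) = 4*((-4 + a)/(3 + a)) = 4*(-4 + a)/(3 + a))
l(-8) + Y(3*(-5), 2)*(-51) = 4*(-4 - 8)/(3 - 8) + ((½)*(11 - 3*(-5) + 4*2)/2)*(-51) = 4*(-12)/(-5) + ((½)*(½)*(11 - 1*(-15) + 8))*(-51) = 4*(-⅕)*(-12) + ((½)*(½)*(11 + 15 + 8))*(-51) = 48/5 + ((½)*(½)*34)*(-51) = 48/5 + (17/2)*(-51) = 48/5 - 867/2 = -4239/10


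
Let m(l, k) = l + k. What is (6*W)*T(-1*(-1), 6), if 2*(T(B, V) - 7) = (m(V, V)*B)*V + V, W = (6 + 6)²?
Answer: 39744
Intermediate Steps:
m(l, k) = k + l
W = 144 (W = 12² = 144)
T(B, V) = 7 + V/2 + B*V² (T(B, V) = 7 + (((V + V)*B)*V + V)/2 = 7 + (((2*V)*B)*V + V)/2 = 7 + ((2*B*V)*V + V)/2 = 7 + (2*B*V² + V)/2 = 7 + (V + 2*B*V²)/2 = 7 + (V/2 + B*V²) = 7 + V/2 + B*V²)
(6*W)*T(-1*(-1), 6) = (6*144)*(7 + (½)*6 - 1*(-1)*6²) = 864*(7 + 3 + 1*36) = 864*(7 + 3 + 36) = 864*46 = 39744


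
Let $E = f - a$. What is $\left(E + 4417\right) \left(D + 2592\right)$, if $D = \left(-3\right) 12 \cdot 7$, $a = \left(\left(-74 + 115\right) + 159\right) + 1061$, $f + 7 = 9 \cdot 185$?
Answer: $11264760$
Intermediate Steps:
$f = 1658$ ($f = -7 + 9 \cdot 185 = -7 + 1665 = 1658$)
$a = 1261$ ($a = \left(41 + 159\right) + 1061 = 200 + 1061 = 1261$)
$E = 397$ ($E = 1658 - 1261 = 397$)
$D = -252$ ($D = \left(-36\right) 7 = -252$)
$\left(E + 4417\right) \left(D + 2592\right) = \left(397 + 4417\right) \left(-252 + 2592\right) = 4814 \cdot 2340 = 11264760$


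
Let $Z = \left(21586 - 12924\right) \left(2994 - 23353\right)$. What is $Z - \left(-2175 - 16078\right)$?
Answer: $-176331405$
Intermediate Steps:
$Z = -176349658$ ($Z = 8662 \left(-20359\right) = -176349658$)
$Z - \left(-2175 - 16078\right) = -176349658 - \left(-2175 - 16078\right) = -176349658 - -18253 = -176349658 + 18253 = -176331405$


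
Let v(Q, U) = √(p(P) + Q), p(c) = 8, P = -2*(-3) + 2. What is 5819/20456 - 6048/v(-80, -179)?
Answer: 5819/20456 + 504*I*√2 ≈ 0.28446 + 712.76*I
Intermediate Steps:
P = 8 (P = 6 + 2 = 8)
v(Q, U) = √(8 + Q)
5819/20456 - 6048/v(-80, -179) = 5819/20456 - 6048/√(8 - 80) = 5819*(1/20456) - 6048*(-I*√2/12) = 5819/20456 - 6048*(-I*√2/12) = 5819/20456 - (-504)*I*√2 = 5819/20456 + 504*I*√2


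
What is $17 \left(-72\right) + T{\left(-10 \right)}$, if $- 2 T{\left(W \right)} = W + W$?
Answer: $-1214$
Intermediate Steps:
$T{\left(W \right)} = - W$ ($T{\left(W \right)} = - \frac{W + W}{2} = - \frac{2 W}{2} = - W$)
$17 \left(-72\right) + T{\left(-10 \right)} = 17 \left(-72\right) - -10 = -1224 + 10 = -1214$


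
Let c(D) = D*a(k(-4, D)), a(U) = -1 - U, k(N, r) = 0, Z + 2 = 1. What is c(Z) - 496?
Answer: -495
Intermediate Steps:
Z = -1 (Z = -2 + 1 = -1)
c(D) = -D (c(D) = D*(-1 - 1*0) = D*(-1 + 0) = D*(-1) = -D)
c(Z) - 496 = -1*(-1) - 496 = 1 - 496 = -495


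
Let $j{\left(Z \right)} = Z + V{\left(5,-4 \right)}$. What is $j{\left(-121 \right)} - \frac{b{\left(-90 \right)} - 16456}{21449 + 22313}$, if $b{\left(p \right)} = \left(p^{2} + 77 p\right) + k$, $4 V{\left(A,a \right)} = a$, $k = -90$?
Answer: $- \frac{2661794}{21881} \approx -121.65$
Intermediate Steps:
$V{\left(A,a \right)} = \frac{a}{4}$
$b{\left(p \right)} = -90 + p^{2} + 77 p$ ($b{\left(p \right)} = \left(p^{2} + 77 p\right) - 90 = -90 + p^{2} + 77 p$)
$j{\left(Z \right)} = -1 + Z$ ($j{\left(Z \right)} = Z + \frac{1}{4} \left(-4\right) = Z - 1 = -1 + Z$)
$j{\left(-121 \right)} - \frac{b{\left(-90 \right)} - 16456}{21449 + 22313} = \left(-1 - 121\right) - \frac{\left(-90 + \left(-90\right)^{2} + 77 \left(-90\right)\right) - 16456}{21449 + 22313} = -122 - \frac{\left(-90 + 8100 - 6930\right) - 16456}{43762} = -122 - \left(1080 - 16456\right) \frac{1}{43762} = -122 - \left(-15376\right) \frac{1}{43762} = -122 - - \frac{7688}{21881} = -122 + \frac{7688}{21881} = - \frac{2661794}{21881}$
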